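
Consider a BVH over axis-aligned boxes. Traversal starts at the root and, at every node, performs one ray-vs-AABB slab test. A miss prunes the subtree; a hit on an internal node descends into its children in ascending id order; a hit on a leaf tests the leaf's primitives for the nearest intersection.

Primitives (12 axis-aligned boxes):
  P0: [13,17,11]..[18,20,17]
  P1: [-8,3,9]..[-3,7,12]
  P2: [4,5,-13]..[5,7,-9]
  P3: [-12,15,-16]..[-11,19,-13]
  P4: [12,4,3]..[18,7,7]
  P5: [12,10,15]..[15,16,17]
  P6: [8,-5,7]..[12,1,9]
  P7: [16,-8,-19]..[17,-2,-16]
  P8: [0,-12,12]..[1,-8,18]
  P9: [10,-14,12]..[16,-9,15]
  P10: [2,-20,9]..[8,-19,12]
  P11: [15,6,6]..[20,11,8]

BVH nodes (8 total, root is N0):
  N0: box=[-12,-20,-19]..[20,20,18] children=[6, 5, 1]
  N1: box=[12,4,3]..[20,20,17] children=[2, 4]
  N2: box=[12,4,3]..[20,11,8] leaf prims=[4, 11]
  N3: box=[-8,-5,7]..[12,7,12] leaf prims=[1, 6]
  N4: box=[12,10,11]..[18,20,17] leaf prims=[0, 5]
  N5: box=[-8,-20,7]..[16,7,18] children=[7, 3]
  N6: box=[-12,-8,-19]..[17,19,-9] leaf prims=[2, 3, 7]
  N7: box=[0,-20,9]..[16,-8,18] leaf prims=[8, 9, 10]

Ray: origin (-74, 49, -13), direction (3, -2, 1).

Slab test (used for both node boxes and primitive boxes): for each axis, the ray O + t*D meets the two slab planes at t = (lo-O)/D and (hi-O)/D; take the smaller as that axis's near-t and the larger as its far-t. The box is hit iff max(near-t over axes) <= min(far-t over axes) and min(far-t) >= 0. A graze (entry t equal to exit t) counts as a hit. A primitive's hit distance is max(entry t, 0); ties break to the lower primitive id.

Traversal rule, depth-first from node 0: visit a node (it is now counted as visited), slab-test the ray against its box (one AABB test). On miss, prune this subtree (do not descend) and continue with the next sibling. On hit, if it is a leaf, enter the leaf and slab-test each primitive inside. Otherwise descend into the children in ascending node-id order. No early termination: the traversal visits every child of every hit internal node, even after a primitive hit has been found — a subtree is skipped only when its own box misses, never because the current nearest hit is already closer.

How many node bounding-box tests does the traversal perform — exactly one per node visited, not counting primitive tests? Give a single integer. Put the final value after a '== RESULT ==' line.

Trace the traversal:
N0 x:[62/3,94/3] y:[29/2,69/2] z:[-6,31] -> hit [62/3,31], descend [1, 5, 6]
  N1 x:[86/3,94/3] y:[29/2,45/2] z:[16,30] -> miss, prune
  N5 x:[22,30] y:[21,69/2] z:[20,31] -> hit [22,30], descend [3, 7]
    N3 x:[22,86/3] y:[21,27] z:[20,25] -> hit [22,25] leaf, test {P1@t=22, P6(miss)}
    N7 x:[74/3,30] y:[57/2,69/2] z:[22,31] -> hit [57/2,30] leaf, test {P8(miss), P9(miss), P10(miss)}
  N6 x:[62/3,91/3] y:[15,57/2] z:[-6,4] -> miss, prune

Visited [0, 1, 5, 3, 7, 6]. Tests: 6 box, 2 leaf. Nearest: P1.

== RESULT ==
6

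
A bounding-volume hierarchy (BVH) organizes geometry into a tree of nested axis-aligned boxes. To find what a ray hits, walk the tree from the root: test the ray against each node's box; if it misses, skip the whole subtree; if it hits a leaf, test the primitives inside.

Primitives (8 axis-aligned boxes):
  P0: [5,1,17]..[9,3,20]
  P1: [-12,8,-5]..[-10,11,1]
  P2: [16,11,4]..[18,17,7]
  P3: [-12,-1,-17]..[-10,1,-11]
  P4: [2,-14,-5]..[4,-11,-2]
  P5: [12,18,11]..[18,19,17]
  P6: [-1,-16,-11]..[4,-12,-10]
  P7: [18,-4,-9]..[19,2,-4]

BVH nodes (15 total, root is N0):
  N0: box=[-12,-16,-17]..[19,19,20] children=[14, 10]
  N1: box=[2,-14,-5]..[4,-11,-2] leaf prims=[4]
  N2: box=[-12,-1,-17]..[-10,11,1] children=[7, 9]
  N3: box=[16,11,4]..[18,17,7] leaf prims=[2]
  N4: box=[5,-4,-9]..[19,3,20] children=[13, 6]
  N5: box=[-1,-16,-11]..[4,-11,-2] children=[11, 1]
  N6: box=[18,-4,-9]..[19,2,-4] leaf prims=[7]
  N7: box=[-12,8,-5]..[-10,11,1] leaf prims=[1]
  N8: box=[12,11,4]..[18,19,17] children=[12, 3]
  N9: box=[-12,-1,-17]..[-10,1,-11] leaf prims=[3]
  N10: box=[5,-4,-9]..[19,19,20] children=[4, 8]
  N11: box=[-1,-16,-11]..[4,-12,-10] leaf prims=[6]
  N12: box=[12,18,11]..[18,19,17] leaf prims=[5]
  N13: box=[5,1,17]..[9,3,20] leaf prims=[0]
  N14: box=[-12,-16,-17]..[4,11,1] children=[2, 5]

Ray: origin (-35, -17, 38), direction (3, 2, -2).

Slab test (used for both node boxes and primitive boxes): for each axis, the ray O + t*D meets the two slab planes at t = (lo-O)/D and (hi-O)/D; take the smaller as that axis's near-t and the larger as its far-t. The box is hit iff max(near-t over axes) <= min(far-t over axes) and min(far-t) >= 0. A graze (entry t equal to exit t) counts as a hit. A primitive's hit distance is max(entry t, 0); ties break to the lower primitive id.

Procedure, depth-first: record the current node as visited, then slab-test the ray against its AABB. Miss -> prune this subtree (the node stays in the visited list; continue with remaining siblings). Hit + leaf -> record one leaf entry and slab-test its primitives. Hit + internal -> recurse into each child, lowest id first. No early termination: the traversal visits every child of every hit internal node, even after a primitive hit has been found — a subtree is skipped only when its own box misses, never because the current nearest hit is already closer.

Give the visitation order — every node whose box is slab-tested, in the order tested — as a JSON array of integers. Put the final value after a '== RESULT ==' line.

Traverse from the root:
N0 x:[23/3,18] y:[1/2,18] z:[9,55/2] -> hit [9,18], descend [10, 14]
  N10 x:[40/3,18] y:[13/2,18] z:[9,47/2] -> hit [40/3,18], descend [4, 8]
    N4 x:[40/3,18] y:[13/2,10] z:[9,47/2] -> miss, prune
    N8 x:[47/3,53/3] y:[14,18] z:[21/2,17] -> hit [47/3,17], descend [3, 12]
      N3 x:[17,53/3] y:[14,17] z:[31/2,17] -> hit [17,17] leaf, test {P2@t=17}
      N12 x:[47/3,53/3] y:[35/2,18] z:[21/2,27/2] -> miss, prune
  N14 x:[23/3,13] y:[1/2,14] z:[37/2,55/2] -> miss, prune

7 AABB tests over nodes [0, 10, 4, 8, 3, 12, 14]; 1 leaf entered; closest P2.

== RESULT ==
[0, 10, 4, 8, 3, 12, 14]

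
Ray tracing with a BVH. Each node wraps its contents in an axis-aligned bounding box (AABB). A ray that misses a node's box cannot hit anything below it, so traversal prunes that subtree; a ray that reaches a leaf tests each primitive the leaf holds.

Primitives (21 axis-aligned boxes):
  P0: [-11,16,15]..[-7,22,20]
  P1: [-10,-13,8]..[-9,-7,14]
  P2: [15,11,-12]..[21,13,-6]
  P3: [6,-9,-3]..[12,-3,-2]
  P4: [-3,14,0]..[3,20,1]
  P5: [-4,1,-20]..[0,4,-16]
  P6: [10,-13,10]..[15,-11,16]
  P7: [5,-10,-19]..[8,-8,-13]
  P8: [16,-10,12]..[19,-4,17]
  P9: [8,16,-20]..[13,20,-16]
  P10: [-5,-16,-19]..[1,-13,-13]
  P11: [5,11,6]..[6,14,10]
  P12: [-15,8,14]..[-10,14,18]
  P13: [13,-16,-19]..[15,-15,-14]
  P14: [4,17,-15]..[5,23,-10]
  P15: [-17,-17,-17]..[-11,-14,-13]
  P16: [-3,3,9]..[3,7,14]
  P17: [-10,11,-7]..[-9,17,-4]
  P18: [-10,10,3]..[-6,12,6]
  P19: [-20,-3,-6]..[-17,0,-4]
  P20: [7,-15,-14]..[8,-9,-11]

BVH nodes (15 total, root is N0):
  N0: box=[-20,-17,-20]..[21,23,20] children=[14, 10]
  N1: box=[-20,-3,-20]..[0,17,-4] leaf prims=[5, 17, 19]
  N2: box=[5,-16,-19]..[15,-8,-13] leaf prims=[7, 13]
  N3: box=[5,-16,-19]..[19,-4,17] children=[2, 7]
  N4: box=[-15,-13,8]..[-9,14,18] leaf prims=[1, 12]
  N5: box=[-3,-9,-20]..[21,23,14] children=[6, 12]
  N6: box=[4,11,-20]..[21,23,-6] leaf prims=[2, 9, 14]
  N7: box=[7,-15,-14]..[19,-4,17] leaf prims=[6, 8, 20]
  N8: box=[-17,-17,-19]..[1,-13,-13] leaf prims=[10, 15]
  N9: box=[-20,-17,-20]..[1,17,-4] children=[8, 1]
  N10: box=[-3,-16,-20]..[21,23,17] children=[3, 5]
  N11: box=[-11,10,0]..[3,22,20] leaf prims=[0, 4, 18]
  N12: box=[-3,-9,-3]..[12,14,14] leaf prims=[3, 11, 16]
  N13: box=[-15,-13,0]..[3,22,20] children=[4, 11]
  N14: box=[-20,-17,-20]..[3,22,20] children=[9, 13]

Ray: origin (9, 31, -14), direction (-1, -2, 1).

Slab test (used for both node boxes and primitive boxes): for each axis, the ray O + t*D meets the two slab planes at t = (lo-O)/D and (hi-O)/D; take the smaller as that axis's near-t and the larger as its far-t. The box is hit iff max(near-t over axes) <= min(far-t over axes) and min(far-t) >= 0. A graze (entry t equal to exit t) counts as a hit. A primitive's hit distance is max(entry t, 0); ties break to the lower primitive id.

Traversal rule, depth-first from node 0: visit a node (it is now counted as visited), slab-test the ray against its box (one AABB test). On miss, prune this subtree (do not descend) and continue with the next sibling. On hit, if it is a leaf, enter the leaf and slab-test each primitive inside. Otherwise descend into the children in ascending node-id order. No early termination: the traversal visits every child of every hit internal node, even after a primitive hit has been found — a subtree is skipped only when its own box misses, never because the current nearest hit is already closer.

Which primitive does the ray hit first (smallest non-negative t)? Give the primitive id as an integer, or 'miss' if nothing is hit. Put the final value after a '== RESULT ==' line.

Traverse from the root:
N0 x:[-12,29] y:[4,24] z:[-6,34] -> hit [4,24], descend [10, 14]
  N10 x:[-12,12] y:[4,47/2] z:[-6,31] -> hit [4,12], descend [3, 5]
    N3 x:[-10,4] y:[35/2,47/2] z:[-5,31] -> miss, prune
    N5 x:[-12,12] y:[4,20] z:[-6,28] -> hit [4,12], descend [6, 12]
      N6 x:[-12,5] y:[4,10] z:[-6,8] -> hit [4,5] leaf, test {P2(miss), P9(miss), P14@t=4}
      N12 x:[-3,12] y:[17/2,20] z:[11,28] -> hit [11,12] leaf, test {P3(miss), P11(miss), P16(miss)}
  N14 x:[6,29] y:[9/2,24] z:[-6,34] -> hit [6,24], descend [9, 13]
    N9 x:[8,29] y:[7,24] z:[-6,10] -> hit [8,10], descend [1, 8]
      N1 x:[9,29] y:[7,17] z:[-6,10] -> hit [9,10] leaf, test {P5(miss), P17(miss), P19(miss)}
      N8 x:[8,26] y:[22,24] z:[-5,1] -> miss, prune
    N13 x:[6,24] y:[9/2,22] z:[14,34] -> hit [14,22], descend [4, 11]
      N4 x:[18,24] y:[17/2,22] z:[22,32] -> hit [22,22] leaf, test {P1(miss), P12(miss)}
      N11 x:[6,20] y:[9/2,21/2] z:[14,34] -> miss, prune

order=[0, 10, 3, 5, 6, 12, 14, 9, 1, 8, 13, 4, 11]  |boxes|=13  |leaves|=4  hit=P14

== RESULT ==
14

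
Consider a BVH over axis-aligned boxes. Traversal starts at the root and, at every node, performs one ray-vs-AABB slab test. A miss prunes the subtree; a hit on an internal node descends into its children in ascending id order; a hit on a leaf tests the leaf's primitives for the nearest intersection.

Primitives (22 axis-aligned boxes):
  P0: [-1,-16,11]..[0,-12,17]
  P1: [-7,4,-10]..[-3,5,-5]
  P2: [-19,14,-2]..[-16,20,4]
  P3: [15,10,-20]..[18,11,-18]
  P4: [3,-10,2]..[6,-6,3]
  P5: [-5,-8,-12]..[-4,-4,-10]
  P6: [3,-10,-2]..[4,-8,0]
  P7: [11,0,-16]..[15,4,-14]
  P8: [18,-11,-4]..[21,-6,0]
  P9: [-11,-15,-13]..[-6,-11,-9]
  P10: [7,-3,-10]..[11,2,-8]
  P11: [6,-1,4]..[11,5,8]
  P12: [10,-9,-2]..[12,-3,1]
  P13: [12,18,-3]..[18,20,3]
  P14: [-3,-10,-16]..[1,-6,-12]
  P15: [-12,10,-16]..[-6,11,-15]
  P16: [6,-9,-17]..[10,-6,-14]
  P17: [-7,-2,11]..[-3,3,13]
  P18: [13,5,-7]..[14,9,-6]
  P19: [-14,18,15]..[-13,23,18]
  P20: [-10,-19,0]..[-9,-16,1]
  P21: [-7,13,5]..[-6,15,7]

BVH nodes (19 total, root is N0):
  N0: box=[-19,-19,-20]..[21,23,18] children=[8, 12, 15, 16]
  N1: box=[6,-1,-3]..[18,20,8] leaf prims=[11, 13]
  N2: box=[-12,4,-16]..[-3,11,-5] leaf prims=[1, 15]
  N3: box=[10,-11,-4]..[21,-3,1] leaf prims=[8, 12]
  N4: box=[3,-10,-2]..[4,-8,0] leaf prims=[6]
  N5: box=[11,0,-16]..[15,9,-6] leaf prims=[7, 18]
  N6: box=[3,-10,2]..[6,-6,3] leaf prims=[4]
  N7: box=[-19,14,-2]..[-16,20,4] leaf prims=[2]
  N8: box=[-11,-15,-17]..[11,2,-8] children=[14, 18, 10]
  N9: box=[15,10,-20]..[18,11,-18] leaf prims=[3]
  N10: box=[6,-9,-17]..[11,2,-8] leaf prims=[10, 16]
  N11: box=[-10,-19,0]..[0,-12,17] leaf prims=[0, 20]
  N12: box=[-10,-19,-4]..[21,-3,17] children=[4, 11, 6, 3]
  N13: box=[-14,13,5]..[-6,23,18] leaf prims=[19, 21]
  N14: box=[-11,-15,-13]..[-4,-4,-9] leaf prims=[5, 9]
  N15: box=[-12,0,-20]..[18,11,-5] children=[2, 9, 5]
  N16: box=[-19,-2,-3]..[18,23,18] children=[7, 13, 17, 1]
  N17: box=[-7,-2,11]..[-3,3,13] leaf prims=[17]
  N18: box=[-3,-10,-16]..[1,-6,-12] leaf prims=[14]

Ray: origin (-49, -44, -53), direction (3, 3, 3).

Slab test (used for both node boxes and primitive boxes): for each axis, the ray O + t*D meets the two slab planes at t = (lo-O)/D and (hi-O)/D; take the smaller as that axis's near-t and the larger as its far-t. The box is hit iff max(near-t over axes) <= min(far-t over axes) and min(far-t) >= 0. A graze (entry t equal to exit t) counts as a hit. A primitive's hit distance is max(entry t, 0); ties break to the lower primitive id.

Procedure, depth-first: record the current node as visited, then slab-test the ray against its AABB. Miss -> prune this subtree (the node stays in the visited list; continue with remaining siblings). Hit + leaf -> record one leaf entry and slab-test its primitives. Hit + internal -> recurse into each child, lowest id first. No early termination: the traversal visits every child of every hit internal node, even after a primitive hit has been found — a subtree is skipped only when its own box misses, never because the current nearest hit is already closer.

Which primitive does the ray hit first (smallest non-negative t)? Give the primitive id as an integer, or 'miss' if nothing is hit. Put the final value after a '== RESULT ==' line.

Traverse from the root:
N0 x:[10,70/3] y:[25/3,67/3] z:[11,71/3] -> hit [11,67/3], descend [8, 12, 15, 16]
  N8 x:[38/3,20] y:[29/3,46/3] z:[12,15] -> hit [38/3,15], descend [10, 14, 18]
    N10 x:[55/3,20] y:[35/3,46/3] z:[12,15] -> miss, prune
    N14 x:[38/3,15] y:[29/3,40/3] z:[40/3,44/3] -> hit [40/3,40/3] leaf, test {P5(miss), P9(miss)}
    N18 x:[46/3,50/3] y:[34/3,38/3] z:[37/3,41/3] -> miss, prune
  N12 x:[13,70/3] y:[25/3,41/3] z:[49/3,70/3] -> miss, prune
  N15 x:[37/3,67/3] y:[44/3,55/3] z:[11,16] -> hit [44/3,16], descend [2, 5, 9]
    N2 x:[37/3,46/3] y:[16,55/3] z:[37/3,16] -> miss, prune
    N5 x:[20,64/3] y:[44/3,53/3] z:[37/3,47/3] -> miss, prune
    N9 x:[64/3,67/3] y:[18,55/3] z:[11,35/3] -> miss, prune
  N16 x:[10,67/3] y:[14,67/3] z:[50/3,71/3] -> hit [50/3,67/3], descend [1, 7, 13, 17]
    N1 x:[55/3,67/3] y:[43/3,64/3] z:[50/3,61/3] -> hit [55/3,61/3] leaf, test {P11(miss), P13(miss)}
    N7 x:[10,11] y:[58/3,64/3] z:[17,19] -> miss, prune
    N13 x:[35/3,43/3] y:[19,67/3] z:[58/3,71/3] -> miss, prune
    N17 x:[14,46/3] y:[14,47/3] z:[64/3,22] -> miss, prune

Visited [0, 8, 10, 14, 18, 12, 15, 2, 5, 9, 16, 1, 7, 13, 17]. Tests: 15 box, 2 leaf. Nearest: miss.

== RESULT ==
miss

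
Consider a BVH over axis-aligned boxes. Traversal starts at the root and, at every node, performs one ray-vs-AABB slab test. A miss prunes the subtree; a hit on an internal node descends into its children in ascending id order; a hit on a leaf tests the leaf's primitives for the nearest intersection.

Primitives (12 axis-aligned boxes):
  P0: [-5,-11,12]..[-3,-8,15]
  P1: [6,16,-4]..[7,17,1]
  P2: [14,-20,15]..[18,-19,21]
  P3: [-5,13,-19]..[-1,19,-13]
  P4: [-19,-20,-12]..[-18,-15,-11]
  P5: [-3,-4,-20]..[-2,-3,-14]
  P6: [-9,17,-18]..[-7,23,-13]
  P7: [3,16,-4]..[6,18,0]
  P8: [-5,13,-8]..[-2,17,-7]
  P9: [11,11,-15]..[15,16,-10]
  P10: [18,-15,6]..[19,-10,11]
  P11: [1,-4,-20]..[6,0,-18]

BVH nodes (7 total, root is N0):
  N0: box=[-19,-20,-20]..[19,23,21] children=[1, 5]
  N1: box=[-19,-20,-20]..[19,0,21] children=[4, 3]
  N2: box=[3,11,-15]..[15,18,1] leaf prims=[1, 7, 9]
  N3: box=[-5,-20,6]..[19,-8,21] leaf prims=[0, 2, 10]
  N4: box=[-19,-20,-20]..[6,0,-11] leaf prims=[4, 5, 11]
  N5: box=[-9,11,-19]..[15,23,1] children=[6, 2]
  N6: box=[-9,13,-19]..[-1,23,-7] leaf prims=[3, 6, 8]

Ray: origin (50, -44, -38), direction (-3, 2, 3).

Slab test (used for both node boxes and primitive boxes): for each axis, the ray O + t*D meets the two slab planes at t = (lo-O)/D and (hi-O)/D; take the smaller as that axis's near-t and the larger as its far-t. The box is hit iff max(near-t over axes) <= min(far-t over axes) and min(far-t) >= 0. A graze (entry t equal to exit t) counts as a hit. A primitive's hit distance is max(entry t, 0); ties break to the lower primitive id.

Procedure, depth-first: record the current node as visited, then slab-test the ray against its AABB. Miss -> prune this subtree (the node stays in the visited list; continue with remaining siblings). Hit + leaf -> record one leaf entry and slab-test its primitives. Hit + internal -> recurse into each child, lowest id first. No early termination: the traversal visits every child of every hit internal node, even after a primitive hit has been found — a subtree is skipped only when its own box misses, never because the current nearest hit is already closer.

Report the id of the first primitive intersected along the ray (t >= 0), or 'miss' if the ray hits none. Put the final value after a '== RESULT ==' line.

Trace the traversal:
N0 x:[31/3,23] y:[12,67/2] z:[6,59/3] -> hit [12,59/3], descend [1, 5]
  N1 x:[31/3,23] y:[12,22] z:[6,59/3] -> hit [12,59/3], descend [3, 4]
    N3 x:[31/3,55/3] y:[12,18] z:[44/3,59/3] -> hit [44/3,18] leaf, test {P0@t=53/3, P2(miss), P10(miss)}
    N4 x:[44/3,23] y:[12,22] z:[6,9] -> miss, prune
  N5 x:[35/3,59/3] y:[55/2,67/2] z:[19/3,13] -> miss, prune

Summary -> nodes [0, 1, 3, 4, 5]; box-tests=5; leaf-entries=1; first=P0

== RESULT ==
0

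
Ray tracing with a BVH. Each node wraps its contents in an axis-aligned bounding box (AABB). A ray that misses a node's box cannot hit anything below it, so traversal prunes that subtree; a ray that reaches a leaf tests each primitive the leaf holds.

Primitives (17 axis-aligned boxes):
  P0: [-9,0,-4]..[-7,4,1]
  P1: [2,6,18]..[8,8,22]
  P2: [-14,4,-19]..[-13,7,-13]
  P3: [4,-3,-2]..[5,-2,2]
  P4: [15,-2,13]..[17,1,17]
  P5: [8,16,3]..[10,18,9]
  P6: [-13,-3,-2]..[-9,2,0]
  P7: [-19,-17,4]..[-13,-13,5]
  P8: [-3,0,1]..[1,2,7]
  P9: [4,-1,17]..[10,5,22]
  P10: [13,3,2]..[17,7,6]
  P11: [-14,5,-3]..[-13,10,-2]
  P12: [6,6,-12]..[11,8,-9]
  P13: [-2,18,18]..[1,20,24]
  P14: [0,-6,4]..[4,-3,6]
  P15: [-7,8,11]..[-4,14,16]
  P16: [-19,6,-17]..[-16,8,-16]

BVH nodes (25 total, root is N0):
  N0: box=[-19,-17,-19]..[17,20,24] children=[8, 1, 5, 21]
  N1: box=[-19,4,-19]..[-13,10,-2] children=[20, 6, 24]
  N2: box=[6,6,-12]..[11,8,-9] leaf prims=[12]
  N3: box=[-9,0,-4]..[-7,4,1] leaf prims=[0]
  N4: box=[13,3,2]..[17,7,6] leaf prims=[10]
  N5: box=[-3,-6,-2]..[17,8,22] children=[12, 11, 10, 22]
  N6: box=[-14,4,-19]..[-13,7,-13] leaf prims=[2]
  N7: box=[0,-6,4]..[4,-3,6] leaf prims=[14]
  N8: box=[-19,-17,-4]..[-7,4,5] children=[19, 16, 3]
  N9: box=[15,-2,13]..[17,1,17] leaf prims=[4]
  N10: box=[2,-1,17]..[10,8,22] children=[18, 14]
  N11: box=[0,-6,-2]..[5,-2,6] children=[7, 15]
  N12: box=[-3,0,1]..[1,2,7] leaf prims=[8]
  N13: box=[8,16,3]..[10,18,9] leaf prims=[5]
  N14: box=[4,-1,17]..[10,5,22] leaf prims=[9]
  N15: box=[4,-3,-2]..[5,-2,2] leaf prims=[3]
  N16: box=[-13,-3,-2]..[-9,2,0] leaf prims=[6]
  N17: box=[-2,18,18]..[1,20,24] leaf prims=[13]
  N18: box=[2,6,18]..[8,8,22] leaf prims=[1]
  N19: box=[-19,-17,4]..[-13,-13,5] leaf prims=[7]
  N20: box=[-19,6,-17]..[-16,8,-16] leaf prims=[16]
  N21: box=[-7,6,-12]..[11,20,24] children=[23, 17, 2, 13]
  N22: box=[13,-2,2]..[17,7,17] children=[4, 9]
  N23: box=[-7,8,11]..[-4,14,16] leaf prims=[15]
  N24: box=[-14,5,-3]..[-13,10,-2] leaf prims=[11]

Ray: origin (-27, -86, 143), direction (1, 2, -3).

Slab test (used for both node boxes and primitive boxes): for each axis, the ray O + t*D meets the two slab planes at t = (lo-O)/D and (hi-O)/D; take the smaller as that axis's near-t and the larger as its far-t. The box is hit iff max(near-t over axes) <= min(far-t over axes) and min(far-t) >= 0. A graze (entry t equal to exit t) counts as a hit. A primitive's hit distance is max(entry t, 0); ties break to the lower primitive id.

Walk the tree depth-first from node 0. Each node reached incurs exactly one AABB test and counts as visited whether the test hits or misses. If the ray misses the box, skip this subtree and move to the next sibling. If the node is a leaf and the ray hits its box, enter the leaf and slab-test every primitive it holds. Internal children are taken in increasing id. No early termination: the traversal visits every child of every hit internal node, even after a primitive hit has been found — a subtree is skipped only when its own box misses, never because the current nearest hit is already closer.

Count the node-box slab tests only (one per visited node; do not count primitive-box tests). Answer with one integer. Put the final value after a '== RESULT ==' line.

Trace the traversal:
N0 x:[8,44] y:[69/2,53] z:[119/3,54] -> hit [119/3,44], descend [1, 5, 8, 21]
  N1 x:[8,14] y:[45,48] z:[145/3,54] -> miss, prune
  N5 x:[24,44] y:[40,47] z:[121/3,145/3] -> hit [121/3,44], descend [10, 11, 12, 22]
    N10 x:[29,37] y:[85/2,47] z:[121/3,42] -> miss, prune
    N11 x:[27,32] y:[40,42] z:[137/3,145/3] -> miss, prune
    N12 x:[24,28] y:[43,44] z:[136/3,142/3] -> miss, prune
    N22 x:[40,44] y:[42,93/2] z:[42,47] -> hit [42,44], descend [4, 9]
      N4 x:[40,44] y:[89/2,93/2] z:[137/3,47] -> miss, prune
      N9 x:[42,44] y:[42,87/2] z:[42,130/3] -> hit [42,130/3] leaf, test {P4@t=42}
  N8 x:[8,20] y:[69/2,45] z:[46,49] -> miss, prune
  N21 x:[20,38] y:[46,53] z:[119/3,155/3] -> miss, prune

Visited [0, 1, 5, 10, 11, 12, 22, 4, 9, 8, 21]. Tests: 11 box, 1 leaf. Nearest: P4.

== RESULT ==
11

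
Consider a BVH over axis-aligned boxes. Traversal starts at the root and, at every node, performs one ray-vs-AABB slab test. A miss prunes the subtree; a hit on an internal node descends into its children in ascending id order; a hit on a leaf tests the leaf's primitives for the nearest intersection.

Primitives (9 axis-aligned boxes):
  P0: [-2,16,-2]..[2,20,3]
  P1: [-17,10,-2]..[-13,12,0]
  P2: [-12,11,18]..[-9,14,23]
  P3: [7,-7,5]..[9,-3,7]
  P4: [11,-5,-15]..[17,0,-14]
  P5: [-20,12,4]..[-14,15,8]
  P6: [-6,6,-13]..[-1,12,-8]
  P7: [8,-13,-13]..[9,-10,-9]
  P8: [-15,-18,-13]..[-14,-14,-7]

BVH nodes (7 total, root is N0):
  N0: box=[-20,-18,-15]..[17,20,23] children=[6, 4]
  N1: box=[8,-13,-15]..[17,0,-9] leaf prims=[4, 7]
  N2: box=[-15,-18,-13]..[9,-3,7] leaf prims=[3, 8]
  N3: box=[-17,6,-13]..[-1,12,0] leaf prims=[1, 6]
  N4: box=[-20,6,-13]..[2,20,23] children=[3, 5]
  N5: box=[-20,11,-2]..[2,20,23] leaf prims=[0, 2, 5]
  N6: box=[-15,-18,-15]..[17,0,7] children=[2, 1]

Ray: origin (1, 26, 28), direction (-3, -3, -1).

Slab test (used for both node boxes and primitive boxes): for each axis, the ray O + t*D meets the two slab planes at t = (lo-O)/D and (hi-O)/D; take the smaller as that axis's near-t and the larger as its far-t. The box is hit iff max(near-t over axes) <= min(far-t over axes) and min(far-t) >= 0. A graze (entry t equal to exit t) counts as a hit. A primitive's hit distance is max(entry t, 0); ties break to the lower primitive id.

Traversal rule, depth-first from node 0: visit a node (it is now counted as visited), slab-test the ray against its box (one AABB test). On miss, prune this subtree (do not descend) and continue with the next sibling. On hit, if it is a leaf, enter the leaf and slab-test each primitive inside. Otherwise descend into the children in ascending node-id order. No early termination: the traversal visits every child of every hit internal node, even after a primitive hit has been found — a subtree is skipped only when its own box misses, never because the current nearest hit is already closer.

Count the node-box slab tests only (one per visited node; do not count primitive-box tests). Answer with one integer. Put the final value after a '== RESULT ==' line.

Walk:
N0 x:[-16/3,7] y:[2,44/3] z:[5,43] -> hit [5,7], descend [4, 6]
  N4 x:[-1/3,7] y:[2,20/3] z:[5,41] -> hit [5,20/3], descend [3, 5]
    N3 x:[2/3,6] y:[14/3,20/3] z:[28,41] -> miss, prune
    N5 x:[-1/3,7] y:[2,5] z:[5,30] -> hit [5,5] leaf, test {P0(miss), P2(miss), P5(miss)}
  N6 x:[-16/3,16/3] y:[26/3,44/3] z:[21,43] -> miss, prune

Visited [0, 4, 3, 5, 6]. Tests: 5 box, 1 leaf. Nearest: miss.

== RESULT ==
5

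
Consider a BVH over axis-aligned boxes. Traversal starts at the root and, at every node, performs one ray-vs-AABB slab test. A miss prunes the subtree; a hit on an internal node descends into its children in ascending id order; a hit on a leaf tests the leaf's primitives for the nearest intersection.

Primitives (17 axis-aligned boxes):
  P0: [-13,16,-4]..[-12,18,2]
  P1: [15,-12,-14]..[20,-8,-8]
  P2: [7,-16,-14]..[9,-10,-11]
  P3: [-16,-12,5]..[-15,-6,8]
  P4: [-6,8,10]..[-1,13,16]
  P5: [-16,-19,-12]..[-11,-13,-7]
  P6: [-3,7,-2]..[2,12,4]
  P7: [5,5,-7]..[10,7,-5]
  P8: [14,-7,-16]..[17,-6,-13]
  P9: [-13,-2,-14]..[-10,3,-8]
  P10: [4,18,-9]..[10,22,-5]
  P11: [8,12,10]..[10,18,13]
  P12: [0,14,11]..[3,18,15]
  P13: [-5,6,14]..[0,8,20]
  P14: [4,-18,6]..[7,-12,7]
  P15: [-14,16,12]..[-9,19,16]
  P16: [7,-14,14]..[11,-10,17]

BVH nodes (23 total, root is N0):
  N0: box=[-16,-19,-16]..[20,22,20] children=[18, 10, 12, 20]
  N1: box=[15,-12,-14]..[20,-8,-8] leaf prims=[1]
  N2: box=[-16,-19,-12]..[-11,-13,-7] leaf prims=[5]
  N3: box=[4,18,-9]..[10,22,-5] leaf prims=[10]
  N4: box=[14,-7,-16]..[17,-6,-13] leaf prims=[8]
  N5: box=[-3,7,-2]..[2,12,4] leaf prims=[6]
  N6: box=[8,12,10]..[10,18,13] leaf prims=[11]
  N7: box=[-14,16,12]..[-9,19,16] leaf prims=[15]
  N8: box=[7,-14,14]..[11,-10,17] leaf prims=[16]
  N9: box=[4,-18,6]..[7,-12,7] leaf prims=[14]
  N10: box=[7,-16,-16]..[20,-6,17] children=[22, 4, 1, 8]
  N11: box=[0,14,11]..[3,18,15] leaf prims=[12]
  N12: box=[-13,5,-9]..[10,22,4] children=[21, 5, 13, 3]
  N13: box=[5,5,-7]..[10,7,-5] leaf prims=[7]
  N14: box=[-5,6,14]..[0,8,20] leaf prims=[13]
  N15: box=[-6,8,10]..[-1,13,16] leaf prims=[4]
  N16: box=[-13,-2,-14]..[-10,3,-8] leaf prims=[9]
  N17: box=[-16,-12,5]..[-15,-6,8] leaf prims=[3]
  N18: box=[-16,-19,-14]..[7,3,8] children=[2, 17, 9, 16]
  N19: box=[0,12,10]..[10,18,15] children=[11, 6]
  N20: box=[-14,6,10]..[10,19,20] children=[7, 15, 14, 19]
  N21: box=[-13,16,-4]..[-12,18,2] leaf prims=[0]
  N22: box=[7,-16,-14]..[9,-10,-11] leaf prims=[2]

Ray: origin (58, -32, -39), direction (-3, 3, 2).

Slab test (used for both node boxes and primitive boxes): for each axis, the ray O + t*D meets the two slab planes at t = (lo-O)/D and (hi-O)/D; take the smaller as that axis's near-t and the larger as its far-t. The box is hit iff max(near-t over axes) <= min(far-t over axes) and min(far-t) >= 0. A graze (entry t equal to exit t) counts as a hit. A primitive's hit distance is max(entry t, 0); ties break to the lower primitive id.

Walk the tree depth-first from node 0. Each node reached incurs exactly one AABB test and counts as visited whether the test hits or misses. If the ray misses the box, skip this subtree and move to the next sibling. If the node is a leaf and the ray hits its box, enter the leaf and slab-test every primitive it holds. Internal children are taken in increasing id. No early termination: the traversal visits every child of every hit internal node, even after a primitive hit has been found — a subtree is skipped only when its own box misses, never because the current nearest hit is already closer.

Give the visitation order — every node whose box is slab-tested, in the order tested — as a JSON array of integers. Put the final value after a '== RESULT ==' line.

Trace the traversal:
N0 x:[38/3,74/3] y:[13/3,18] z:[23/2,59/2] -> hit [38/3,18], descend [10, 12, 18, 20]
  N10 x:[38/3,17] y:[16/3,26/3] z:[23/2,28] -> miss, prune
  N12 x:[16,71/3] y:[37/3,18] z:[15,43/2] -> hit [16,18], descend [3, 5, 13, 21]
    N3 x:[16,18] y:[50/3,18] z:[15,17] -> hit [50/3,17] leaf, test {P10@t=50/3}
    N5 x:[56/3,61/3] y:[13,44/3] z:[37/2,43/2] -> miss, prune
    N13 x:[16,53/3] y:[37/3,13] z:[16,17] -> miss, prune
    N21 x:[70/3,71/3] y:[16,50/3] z:[35/2,41/2] -> miss, prune
  N18 x:[17,74/3] y:[13/3,35/3] z:[25/2,47/2] -> miss, prune
  N20 x:[16,24] y:[38/3,17] z:[49/2,59/2] -> miss, prune

9 AABB tests over nodes [0, 10, 12, 3, 5, 13, 21, 18, 20]; 1 leaf entered; closest P10.

== RESULT ==
[0, 10, 12, 3, 5, 13, 21, 18, 20]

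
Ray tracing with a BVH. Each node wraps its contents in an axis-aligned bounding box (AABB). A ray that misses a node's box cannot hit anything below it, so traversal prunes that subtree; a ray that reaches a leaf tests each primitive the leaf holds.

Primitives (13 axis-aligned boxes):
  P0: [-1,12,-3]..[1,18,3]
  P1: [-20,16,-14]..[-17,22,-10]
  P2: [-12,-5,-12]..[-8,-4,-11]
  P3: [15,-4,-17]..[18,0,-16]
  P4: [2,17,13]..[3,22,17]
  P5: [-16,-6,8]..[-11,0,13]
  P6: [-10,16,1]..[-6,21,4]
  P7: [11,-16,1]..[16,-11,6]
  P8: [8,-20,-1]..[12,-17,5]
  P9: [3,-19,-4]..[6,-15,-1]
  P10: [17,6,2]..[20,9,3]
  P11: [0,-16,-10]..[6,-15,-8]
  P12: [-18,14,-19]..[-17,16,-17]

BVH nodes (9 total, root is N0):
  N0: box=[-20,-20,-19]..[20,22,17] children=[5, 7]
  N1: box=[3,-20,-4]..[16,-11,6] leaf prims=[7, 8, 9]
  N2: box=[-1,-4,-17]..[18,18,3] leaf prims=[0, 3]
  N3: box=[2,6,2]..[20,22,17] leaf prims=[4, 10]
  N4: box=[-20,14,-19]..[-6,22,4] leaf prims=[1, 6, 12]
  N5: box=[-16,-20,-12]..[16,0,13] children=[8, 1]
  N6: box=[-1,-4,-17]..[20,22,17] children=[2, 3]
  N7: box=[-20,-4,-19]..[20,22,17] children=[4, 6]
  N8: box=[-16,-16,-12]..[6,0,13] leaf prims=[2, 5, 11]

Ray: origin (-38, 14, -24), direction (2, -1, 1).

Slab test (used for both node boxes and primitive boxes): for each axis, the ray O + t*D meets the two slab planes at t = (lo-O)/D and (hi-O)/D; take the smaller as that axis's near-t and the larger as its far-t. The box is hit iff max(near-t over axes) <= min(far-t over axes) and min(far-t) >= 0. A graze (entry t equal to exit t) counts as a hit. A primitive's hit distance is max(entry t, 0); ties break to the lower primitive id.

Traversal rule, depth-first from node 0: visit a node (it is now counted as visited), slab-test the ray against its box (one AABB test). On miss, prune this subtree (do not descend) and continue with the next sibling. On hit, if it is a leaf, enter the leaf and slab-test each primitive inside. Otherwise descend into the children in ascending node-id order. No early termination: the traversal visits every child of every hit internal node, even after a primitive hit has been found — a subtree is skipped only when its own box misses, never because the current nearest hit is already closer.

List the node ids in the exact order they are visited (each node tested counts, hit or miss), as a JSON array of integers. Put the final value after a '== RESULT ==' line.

Walk:
N0 x:[9,29] y:[-8,34] z:[5,41] -> hit [9,29], descend [5, 7]
  N5 x:[11,27] y:[14,34] z:[12,37] -> hit [14,27], descend [1, 8]
    N1 x:[41/2,27] y:[25,34] z:[20,30] -> hit [25,27] leaf, test {P7@t=25, P8(miss), P9(miss)}
    N8 x:[11,22] y:[14,30] z:[12,37] -> hit [14,22] leaf, test {P2(miss), P5(miss), P11(miss)}
  N7 x:[9,29] y:[-8,18] z:[5,41] -> hit [9,18], descend [4, 6]
    N4 x:[9,16] y:[-8,0] z:[5,28] -> miss, prune
    N6 x:[37/2,29] y:[-8,18] z:[7,41] -> miss, prune

Visited [0, 5, 1, 8, 7, 4, 6]. Tests: 7 box, 2 leaf. Nearest: P7.

== RESULT ==
[0, 5, 1, 8, 7, 4, 6]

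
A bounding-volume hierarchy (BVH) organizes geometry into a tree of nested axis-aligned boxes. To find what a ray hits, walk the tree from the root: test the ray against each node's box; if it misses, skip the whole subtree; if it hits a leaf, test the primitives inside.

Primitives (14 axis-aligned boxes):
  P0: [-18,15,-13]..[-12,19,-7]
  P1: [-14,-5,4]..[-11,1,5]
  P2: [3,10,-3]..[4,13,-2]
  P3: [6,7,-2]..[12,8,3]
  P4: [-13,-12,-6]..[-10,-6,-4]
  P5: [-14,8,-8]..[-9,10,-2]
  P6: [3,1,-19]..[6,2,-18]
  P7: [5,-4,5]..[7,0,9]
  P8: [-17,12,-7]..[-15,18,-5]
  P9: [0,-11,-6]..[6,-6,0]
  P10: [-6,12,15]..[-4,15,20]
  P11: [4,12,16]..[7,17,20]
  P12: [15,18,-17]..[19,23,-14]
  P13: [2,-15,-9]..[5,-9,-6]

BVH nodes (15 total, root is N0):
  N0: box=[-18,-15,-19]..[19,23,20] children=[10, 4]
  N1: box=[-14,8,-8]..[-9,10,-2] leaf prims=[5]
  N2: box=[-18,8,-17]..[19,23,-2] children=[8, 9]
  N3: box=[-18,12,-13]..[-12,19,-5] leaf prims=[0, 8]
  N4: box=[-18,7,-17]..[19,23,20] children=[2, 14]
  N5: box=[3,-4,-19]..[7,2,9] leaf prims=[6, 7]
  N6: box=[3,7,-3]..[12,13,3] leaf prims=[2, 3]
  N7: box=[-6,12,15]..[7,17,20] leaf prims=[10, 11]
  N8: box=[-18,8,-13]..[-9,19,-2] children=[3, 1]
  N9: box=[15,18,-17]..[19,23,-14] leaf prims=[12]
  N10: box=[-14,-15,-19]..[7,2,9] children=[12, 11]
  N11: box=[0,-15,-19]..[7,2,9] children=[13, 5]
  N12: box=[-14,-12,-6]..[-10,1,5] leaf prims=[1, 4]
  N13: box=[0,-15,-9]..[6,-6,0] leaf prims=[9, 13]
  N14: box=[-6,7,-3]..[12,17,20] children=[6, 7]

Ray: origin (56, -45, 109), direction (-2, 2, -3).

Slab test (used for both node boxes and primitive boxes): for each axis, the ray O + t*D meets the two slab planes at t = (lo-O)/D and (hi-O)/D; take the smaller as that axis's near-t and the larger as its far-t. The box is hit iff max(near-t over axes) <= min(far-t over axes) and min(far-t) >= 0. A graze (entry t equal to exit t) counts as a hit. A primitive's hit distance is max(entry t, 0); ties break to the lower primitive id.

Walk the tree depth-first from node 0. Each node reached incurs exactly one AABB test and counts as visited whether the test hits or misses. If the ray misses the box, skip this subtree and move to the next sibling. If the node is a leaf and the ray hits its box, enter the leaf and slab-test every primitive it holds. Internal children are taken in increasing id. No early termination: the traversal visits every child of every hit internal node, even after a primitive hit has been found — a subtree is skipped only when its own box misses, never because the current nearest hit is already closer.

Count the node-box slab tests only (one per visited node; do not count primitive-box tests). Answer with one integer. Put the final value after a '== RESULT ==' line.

Walk:
N0 x:[37/2,37] y:[15,34] z:[89/3,128/3] -> hit [89/3,34], descend [4, 10]
  N4 x:[37/2,37] y:[26,34] z:[89/3,42] -> hit [89/3,34], descend [2, 14]
    N2 x:[37/2,37] y:[53/2,34] z:[37,42] -> miss, prune
    N14 x:[22,31] y:[26,31] z:[89/3,112/3] -> hit [89/3,31], descend [6, 7]
      N6 x:[22,53/2] y:[26,29] z:[106/3,112/3] -> miss, prune
      N7 x:[49/2,31] y:[57/2,31] z:[89/3,94/3] -> hit [89/3,31] leaf, test {P10@t=30, P11(miss)}
  N10 x:[49/2,35] y:[15,47/2] z:[100/3,128/3] -> miss, prune

Summary -> nodes [0, 4, 2, 14, 6, 7, 10]; box-tests=7; leaf-entries=1; first=P10

== RESULT ==
7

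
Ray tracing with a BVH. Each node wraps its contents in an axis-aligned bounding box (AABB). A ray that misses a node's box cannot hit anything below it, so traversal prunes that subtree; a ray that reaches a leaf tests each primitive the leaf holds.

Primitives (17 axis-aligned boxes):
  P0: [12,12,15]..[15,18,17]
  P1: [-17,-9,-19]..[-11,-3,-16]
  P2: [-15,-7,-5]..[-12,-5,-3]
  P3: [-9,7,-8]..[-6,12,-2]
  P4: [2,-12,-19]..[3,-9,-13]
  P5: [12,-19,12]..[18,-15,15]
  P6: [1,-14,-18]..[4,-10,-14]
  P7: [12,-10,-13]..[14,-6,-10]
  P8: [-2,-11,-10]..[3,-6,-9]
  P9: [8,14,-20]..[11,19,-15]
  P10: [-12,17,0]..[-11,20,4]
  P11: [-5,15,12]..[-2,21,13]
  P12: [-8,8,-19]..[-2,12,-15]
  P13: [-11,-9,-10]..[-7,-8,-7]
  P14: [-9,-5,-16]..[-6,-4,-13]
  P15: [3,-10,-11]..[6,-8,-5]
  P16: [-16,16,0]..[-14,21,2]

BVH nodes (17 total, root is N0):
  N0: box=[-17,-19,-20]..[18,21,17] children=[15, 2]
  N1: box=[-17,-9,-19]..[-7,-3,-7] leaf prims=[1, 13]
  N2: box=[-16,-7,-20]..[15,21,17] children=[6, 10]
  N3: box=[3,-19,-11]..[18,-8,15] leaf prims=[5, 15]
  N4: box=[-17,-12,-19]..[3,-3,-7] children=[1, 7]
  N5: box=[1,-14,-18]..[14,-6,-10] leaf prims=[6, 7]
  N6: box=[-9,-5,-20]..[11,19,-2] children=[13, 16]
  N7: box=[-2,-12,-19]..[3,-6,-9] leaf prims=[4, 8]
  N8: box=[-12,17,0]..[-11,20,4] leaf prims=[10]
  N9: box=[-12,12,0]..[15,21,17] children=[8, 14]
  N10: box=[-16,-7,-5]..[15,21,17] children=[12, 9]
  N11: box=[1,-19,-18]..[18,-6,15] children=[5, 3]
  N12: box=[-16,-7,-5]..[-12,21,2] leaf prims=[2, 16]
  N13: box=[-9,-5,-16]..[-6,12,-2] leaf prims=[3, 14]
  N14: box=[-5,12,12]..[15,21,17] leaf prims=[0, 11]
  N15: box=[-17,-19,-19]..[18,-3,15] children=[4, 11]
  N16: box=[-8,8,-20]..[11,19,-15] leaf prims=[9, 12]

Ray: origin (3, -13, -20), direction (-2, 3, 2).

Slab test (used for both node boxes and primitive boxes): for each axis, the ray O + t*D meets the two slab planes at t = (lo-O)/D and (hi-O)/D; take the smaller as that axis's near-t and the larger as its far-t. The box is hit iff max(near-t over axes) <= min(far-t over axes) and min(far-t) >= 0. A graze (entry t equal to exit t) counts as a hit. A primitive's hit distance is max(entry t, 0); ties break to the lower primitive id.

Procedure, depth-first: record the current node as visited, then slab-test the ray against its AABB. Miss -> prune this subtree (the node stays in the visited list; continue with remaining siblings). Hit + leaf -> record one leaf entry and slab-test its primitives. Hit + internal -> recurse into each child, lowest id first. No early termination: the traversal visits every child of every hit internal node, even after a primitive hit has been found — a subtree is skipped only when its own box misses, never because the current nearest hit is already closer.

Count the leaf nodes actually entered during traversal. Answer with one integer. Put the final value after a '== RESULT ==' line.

Traverse from the root:
N0 x:[-15/2,10] y:[-2,34/3] z:[0,37/2] -> hit [0,10], descend [2, 15]
  N2 x:[-6,19/2] y:[2,34/3] z:[0,37/2] -> hit [2,19/2], descend [6, 10]
    N6 x:[-4,6] y:[8/3,32/3] z:[0,9] -> hit [8/3,6], descend [13, 16]
      N13 x:[9/2,6] y:[8/3,25/3] z:[2,9] -> hit [9/2,6] leaf, test {P3(miss), P14(miss)}
      N16 x:[-4,11/2] y:[7,32/3] z:[0,5/2] -> miss, prune
    N10 x:[-6,19/2] y:[2,34/3] z:[15/2,37/2] -> hit [15/2,19/2], descend [9, 12]
      N9 x:[-6,15/2] y:[25/3,34/3] z:[10,37/2] -> miss, prune
      N12 x:[15/2,19/2] y:[2,34/3] z:[15/2,11] -> hit [15/2,19/2] leaf, test {P2(miss), P16(miss)}
  N15 x:[-15/2,10] y:[-2,10/3] z:[1/2,35/2] -> hit [1/2,10/3], descend [4, 11]
    N4 x:[0,10] y:[1/3,10/3] z:[1/2,13/2] -> hit [1/2,10/3], descend [1, 7]
      N1 x:[5,10] y:[4/3,10/3] z:[1/2,13/2] -> miss, prune
      N7 x:[0,5/2] y:[1/3,7/3] z:[1/2,11/2] -> hit [1/2,7/3] leaf, test {P4@t=1/2, P8(miss)}
    N11 x:[-15/2,1] y:[-2,7/3] z:[1,35/2] -> hit [1,1], descend [3, 5]
      N3 x:[-15/2,0] y:[-2,5/3] z:[9/2,35/2] -> miss, prune
      N5 x:[-11/2,1] y:[-1/3,7/3] z:[1,5] -> hit [1,1] leaf, test {P6@t=1, P7(miss)}

Summary -> nodes [0, 2, 6, 13, 16, 10, 9, 12, 15, 4, 1, 7, 11, 3, 5]; box-tests=15; leaf-entries=4; first=P4

== RESULT ==
4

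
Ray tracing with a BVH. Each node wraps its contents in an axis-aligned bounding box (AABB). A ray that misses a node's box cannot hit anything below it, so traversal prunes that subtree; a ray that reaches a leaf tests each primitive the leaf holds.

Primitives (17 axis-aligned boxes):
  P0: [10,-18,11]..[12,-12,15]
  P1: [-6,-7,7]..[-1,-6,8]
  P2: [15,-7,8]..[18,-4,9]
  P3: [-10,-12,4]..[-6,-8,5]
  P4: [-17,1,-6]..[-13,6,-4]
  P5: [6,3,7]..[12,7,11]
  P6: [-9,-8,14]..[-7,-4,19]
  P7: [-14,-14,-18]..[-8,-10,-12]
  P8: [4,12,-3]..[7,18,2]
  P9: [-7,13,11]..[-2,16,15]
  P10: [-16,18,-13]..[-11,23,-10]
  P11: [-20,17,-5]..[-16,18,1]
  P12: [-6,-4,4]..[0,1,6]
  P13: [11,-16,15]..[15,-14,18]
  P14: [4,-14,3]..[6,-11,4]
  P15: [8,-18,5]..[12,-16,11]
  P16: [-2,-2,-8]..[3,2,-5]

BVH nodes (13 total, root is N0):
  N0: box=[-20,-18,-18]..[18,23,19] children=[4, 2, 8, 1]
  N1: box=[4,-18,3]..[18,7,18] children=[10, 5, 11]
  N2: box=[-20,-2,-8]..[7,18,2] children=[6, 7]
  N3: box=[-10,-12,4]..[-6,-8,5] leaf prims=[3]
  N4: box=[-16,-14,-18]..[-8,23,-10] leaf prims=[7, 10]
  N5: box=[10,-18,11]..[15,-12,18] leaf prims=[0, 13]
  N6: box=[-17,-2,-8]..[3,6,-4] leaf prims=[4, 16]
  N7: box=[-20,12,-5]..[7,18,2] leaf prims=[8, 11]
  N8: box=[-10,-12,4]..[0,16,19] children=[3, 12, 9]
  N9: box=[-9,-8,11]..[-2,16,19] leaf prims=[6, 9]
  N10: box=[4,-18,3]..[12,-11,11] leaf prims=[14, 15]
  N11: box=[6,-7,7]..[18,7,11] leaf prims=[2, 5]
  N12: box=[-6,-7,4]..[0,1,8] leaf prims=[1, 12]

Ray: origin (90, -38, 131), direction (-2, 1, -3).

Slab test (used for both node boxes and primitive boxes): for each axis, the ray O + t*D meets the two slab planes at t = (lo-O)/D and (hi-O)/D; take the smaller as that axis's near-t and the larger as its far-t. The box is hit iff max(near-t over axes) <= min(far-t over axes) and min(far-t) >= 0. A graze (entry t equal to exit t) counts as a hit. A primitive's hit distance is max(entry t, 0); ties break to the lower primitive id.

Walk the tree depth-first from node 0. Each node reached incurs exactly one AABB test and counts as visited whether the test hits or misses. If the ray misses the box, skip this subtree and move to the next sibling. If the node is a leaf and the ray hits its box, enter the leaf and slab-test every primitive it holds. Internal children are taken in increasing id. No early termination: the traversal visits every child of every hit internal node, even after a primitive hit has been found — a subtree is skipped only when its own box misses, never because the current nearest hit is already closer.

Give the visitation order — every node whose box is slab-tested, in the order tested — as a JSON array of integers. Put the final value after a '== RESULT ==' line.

Walk:
N0 x:[36,55] y:[20,61] z:[112/3,149/3] -> hit [112/3,149/3], descend [1, 2, 4, 8]
  N1 x:[36,43] y:[20,45] z:[113/3,128/3] -> hit [113/3,128/3], descend [5, 10, 11]
    N5 x:[75/2,40] y:[20,26] z:[113/3,40] -> miss, prune
    N10 x:[39,43] y:[20,27] z:[40,128/3] -> miss, prune
    N11 x:[36,42] y:[31,45] z:[40,124/3] -> hit [40,124/3] leaf, test {P2(miss), P5@t=41}
  N2 x:[83/2,55] y:[36,56] z:[43,139/3] -> hit [43,139/3], descend [6, 7]
    N6 x:[87/2,107/2] y:[36,44] z:[45,139/3] -> miss, prune
    N7 x:[83/2,55] y:[50,56] z:[43,136/3] -> miss, prune
  N4 x:[49,53] y:[24,61] z:[47,149/3] -> hit [49,149/3] leaf, test {P7(miss), P10(miss)}
  N8 x:[45,50] y:[26,54] z:[112/3,127/3] -> miss, prune

Summary -> nodes [0, 1, 5, 10, 11, 2, 6, 7, 4, 8]; box-tests=10; leaf-entries=2; first=P5

== RESULT ==
[0, 1, 5, 10, 11, 2, 6, 7, 4, 8]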